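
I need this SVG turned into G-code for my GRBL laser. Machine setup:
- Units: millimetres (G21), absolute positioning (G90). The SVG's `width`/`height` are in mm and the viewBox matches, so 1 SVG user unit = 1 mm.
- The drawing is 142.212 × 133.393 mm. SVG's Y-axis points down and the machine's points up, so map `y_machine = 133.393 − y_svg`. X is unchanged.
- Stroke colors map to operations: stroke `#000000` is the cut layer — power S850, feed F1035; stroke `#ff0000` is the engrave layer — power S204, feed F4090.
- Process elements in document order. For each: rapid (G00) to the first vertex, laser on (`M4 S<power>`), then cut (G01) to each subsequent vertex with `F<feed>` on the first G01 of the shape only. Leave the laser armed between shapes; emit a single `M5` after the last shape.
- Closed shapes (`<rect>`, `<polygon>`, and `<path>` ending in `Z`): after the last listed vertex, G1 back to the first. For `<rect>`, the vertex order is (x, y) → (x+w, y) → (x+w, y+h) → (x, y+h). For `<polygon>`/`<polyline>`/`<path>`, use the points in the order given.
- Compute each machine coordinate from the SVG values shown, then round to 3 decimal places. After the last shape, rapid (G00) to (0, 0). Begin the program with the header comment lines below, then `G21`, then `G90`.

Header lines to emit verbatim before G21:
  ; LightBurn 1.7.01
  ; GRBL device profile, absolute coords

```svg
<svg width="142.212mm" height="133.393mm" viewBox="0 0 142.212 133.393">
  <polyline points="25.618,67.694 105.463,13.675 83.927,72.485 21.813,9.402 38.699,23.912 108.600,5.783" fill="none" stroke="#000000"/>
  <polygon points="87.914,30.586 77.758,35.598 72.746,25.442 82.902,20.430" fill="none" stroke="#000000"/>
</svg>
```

; LightBurn 1.7.01
; GRBL device profile, absolute coords
G21
G90
G00 X25.618 Y65.699
M4 S850
G01 X105.463 Y119.718 F1035
G01 X83.927 Y60.908
G01 X21.813 Y123.991
G01 X38.699 Y109.481
G01 X108.600 Y127.610
G00 X87.914 Y102.807
M4 S850
G01 X77.758 Y97.795 F1035
G01 X72.746 Y107.951
G01 X82.902 Y112.963
G01 X87.914 Y102.807
M5
G00 X0.000 Y0.000

Since the viewBox matches the mm dimensions, user units are millimetres directly. The only transform is the Y-flip y_m = 133.393 − y_svg.

Shape 1 is a open polyline drawn with `<polyline>`. Its stroke #000000 means cut at S850, F1035. After flipping Y the toolpath is (25.618,65.699) → (105.463,119.718) → (83.927,60.908) → (21.813,123.991) → (38.699,109.481) → (108.600,127.610).

Shape 2 is a regular polygon drawn with `<polygon>`. Its stroke #000000 means cut at S850, F1035. After flipping Y the toolpath is (87.914,102.807) → (77.758,97.795) → (72.746,107.951) → (82.902,112.963) → (87.914,102.807), returning to the start.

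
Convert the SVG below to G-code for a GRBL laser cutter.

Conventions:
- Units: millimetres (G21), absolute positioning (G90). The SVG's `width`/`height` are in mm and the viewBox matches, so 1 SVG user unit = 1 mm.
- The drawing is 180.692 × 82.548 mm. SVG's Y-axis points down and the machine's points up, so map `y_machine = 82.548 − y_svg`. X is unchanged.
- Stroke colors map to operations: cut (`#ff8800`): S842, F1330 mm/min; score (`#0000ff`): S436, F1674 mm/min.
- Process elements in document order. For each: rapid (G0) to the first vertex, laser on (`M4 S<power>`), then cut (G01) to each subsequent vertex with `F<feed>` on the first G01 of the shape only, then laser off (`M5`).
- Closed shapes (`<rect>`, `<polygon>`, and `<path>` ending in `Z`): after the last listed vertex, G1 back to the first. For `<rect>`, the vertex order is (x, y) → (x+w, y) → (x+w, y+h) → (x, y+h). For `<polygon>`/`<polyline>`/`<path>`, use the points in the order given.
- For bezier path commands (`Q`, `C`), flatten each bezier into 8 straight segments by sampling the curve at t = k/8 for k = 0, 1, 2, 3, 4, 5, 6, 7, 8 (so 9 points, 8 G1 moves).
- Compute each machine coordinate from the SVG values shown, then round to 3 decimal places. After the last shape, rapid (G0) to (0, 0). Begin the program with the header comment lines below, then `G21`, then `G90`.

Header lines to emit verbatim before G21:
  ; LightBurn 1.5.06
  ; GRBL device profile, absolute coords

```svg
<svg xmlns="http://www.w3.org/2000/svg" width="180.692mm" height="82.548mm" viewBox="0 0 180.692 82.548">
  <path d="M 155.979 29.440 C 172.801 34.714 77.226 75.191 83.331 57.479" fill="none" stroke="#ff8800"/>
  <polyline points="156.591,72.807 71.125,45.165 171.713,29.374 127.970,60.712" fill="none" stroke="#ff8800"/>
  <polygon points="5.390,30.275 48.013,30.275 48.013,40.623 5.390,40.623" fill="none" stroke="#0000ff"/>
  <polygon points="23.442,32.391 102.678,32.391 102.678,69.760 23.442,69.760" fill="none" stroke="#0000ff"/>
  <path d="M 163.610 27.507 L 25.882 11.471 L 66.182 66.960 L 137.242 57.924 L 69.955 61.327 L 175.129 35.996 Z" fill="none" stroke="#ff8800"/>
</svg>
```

; LightBurn 1.5.06
; GRBL device profile, absolute coords
G21
G90
G0 X155.979 Y53.108
M4 S842
G01 X157.437 Y49.663 F1330
G01 X150.866 Y44.011
G01 X138.775 Y37.248
G01 X123.674 Y30.469
G01 X108.070 Y24.767
G01 X94.472 Y21.236
G01 X85.390 Y20.972
G01 X83.331 Y25.069
M5
G0 X156.591 Y9.741
M4 S842
G01 X71.125 Y37.383 F1330
G01 X171.713 Y53.174
G01 X127.970 Y21.836
M5
G0 X5.390 Y52.273
M4 S436
G01 X48.013 Y52.273 F1674
G01 X48.013 Y41.925
G01 X5.390 Y41.925
G01 X5.390 Y52.273
M5
G0 X23.442 Y50.157
M4 S436
G01 X102.678 Y50.157 F1674
G01 X102.678 Y12.788
G01 X23.442 Y12.788
G01 X23.442 Y50.157
M5
G0 X163.610 Y55.041
M4 S842
G01 X25.882 Y71.077 F1330
G01 X66.182 Y15.588
G01 X137.242 Y24.624
G01 X69.955 Y21.221
G01 X175.129 Y46.552
G01 X163.610 Y55.041
M5
G0 X0.000 Y0.000

1 u = 1 mm; y_m = 82.548 − y.

[1] `<path>` cubic bezier, #ff8800→cut S842 F1330: (155.979,53.108) → (157.437,49.663) → (150.866,44.011) → (138.775,37.248) → (123.674,30.469) → (108.070,24.767) → (94.472,21.236) → (85.390,20.972) → (83.331,25.069)

[2] `<polyline>` open polyline, #ff8800→cut S842 F1330: (156.591,9.741) → (71.125,37.383) → (171.713,53.174) → (127.970,21.836)

[3] `<polygon>` rectangle, #0000ff→score S436 F1674: (5.390,52.273) → (48.013,52.273) → (48.013,41.925) → (5.390,41.925) → (5.390,52.273) (closed)

[4] `<polygon>` rectangle, #0000ff→score S436 F1674: (23.442,50.157) → (102.678,50.157) → (102.678,12.788) → (23.442,12.788) → (23.442,50.157) (closed)

[5] `<path>` closed polygon, #ff8800→cut S842 F1330: (163.610,55.041) → (25.882,71.077) → (66.182,15.588) → (137.242,24.624) → (69.955,21.221) → (175.129,46.552) → (163.610,55.041) (closed)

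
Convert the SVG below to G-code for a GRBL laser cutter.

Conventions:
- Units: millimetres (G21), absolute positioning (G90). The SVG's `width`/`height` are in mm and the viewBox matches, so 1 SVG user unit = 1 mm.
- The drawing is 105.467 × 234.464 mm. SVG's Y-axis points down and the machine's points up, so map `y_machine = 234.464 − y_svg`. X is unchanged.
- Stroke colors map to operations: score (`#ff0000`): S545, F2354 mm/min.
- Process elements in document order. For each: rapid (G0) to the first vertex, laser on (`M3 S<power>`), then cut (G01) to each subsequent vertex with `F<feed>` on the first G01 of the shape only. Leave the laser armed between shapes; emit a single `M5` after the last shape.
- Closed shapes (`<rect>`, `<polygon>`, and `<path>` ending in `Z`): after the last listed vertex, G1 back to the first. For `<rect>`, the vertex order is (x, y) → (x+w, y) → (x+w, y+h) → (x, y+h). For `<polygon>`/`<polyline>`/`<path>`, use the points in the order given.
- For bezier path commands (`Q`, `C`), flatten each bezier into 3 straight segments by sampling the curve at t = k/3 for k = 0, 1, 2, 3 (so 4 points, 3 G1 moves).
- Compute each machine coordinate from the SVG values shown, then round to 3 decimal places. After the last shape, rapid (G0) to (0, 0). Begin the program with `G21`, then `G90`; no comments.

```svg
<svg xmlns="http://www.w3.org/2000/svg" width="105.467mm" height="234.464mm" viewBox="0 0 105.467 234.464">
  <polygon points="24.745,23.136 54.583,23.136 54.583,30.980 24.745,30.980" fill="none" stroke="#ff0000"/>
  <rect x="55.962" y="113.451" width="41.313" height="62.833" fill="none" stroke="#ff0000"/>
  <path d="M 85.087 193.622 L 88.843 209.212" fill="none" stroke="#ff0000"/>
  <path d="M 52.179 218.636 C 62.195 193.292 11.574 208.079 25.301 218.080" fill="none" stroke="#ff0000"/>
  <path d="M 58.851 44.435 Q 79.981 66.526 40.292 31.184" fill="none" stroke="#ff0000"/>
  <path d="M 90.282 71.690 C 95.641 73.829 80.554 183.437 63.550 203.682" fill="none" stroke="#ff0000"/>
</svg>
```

G21
G90
G0 X24.745 Y211.328
M3 S545
G01 X54.583 Y211.328 F2354
G01 X54.583 Y203.484
G01 X24.745 Y203.484
G01 X24.745 Y211.328
G0 X55.962 Y121.013
M3 S545
G01 X97.275 Y121.013 F2354
G01 X97.275 Y58.180
G01 X55.962 Y58.180
G01 X55.962 Y121.013
G0 X85.087 Y40.842
M3 S545
G01 X88.843 Y25.252 F2354
G0 X52.179 Y15.828
M3 S545
G01 X46.612 Y29.459 F2354
G01 X28.394 Y26.317
G01 X25.301 Y16.384
G0 X58.851 Y190.029
M3 S545
G01 X66.180 Y181.683 F2354
G01 X59.994 Y186.100
G01 X40.292 Y203.280
G0 X90.282 Y162.774
M3 S545
G01 X89.512 Y132.102 F2354
G01 X79.229 Y73.525
G01 X63.550 Y30.782
M5
G0 X0.000 Y0.000

viewBox `0 0 105.467 234.464` with mm width/height → 1 unit = 1 mm. Flip: y_m = 234.464 − y_svg.

**Shape 1** — `<polygon>` rectangle, stroke `#ff0000` → score (S545, F2354). Machine vertices: (24.745,211.328) → (54.583,211.328) → (54.583,203.484) → (24.745,203.484) → (24.745,211.328). Closed: final G1 returns to the first vertex.

**Shape 2** — `<rect>` rectangle, stroke `#ff0000` → score (S545, F2354). Machine vertices: (55.962,121.013) → (97.275,121.013) → (97.275,58.180) → (55.962,58.180) → (55.962,121.013). Closed: final G1 returns to the first vertex.

**Shape 3** — `<path>` line segment, stroke `#ff0000` → score (S545, F2354). Machine vertices: (85.087,40.842) → (88.843,25.252). Open path.

**Shape 4** — `<path>` cubic bezier, stroke `#ff0000` → score (S545, F2354). Control points (SVG): P0=(52.179,218.636), P1=(62.195,193.292), P2=(11.574,208.079), P3=(25.301,218.080); sampled at t=k/3. Machine vertices: (52.179,15.828) → (46.612,29.459) → (28.394,26.317) → (25.301,16.384). Open path.

**Shape 5** — `<path>` quadratic bezier, stroke `#ff0000` → score (S545, F2354). Control points (SVG): P0=(58.851,44.435), P1=(79.981,66.526), P2=(40.292,31.184); sampled at t=k/3. Machine vertices: (58.851,190.029) → (66.180,181.683) → (59.994,186.100) → (40.292,203.280). Open path.

**Shape 6** — `<path>` cubic bezier, stroke `#ff0000` → score (S545, F2354). Control points (SVG): P0=(90.282,71.690), P1=(95.641,73.829), P2=(80.554,183.437), P3=(63.550,203.682); sampled at t=k/3. Machine vertices: (90.282,162.774) → (89.512,132.102) → (79.229,73.525) → (63.550,30.782). Open path.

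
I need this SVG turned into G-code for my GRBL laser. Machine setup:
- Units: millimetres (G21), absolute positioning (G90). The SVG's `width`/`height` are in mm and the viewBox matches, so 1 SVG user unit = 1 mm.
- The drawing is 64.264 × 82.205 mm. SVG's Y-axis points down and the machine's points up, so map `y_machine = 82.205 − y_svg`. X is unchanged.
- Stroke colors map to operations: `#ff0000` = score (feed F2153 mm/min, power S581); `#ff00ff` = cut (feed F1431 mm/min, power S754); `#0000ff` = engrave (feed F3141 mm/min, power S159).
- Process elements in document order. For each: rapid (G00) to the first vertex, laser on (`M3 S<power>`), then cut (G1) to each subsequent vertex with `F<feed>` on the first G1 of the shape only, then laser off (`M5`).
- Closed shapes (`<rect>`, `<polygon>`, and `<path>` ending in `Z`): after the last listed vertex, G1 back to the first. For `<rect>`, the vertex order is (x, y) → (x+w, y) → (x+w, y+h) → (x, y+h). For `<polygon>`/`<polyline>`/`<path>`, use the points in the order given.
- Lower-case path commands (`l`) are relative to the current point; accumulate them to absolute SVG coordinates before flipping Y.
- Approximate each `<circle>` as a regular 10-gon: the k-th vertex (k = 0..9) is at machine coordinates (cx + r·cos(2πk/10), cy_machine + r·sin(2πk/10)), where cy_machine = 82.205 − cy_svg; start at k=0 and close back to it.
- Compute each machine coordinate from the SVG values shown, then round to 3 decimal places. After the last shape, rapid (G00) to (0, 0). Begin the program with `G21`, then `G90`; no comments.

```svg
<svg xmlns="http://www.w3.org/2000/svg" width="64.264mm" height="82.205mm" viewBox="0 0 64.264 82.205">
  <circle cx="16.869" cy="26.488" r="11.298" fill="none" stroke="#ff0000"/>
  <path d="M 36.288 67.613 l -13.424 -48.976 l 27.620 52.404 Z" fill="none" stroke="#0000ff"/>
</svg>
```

1 u = 1 mm; y_m = 82.205 − y.

[1] `<circle>` circle, #ff0000→score S581 F2153: (28.167,55.717) → (26.009,62.358) → (20.360,66.462) → (13.378,66.462) → (7.729,62.358) → (5.571,55.717) → (7.729,49.076) → (13.378,44.972) → (20.360,44.972) → (26.009,49.076) → (28.167,55.717) (closed)

[2] `<path>` closed polygon, #0000ff→engrave S159 F3141: (36.288,14.592) → (22.864,63.568) → (50.484,11.164) → (36.288,14.592) (closed)

G21
G90
G00 X28.167 Y55.717
M3 S581
G1 X26.009 Y62.358 F2153
G1 X20.360 Y66.462
G1 X13.378 Y66.462
G1 X7.729 Y62.358
G1 X5.571 Y55.717
G1 X7.729 Y49.076
G1 X13.378 Y44.972
G1 X20.360 Y44.972
G1 X26.009 Y49.076
G1 X28.167 Y55.717
M5
G00 X36.288 Y14.592
M3 S159
G1 X22.864 Y63.568 F3141
G1 X50.484 Y11.164
G1 X36.288 Y14.592
M5
G00 X0.000 Y0.000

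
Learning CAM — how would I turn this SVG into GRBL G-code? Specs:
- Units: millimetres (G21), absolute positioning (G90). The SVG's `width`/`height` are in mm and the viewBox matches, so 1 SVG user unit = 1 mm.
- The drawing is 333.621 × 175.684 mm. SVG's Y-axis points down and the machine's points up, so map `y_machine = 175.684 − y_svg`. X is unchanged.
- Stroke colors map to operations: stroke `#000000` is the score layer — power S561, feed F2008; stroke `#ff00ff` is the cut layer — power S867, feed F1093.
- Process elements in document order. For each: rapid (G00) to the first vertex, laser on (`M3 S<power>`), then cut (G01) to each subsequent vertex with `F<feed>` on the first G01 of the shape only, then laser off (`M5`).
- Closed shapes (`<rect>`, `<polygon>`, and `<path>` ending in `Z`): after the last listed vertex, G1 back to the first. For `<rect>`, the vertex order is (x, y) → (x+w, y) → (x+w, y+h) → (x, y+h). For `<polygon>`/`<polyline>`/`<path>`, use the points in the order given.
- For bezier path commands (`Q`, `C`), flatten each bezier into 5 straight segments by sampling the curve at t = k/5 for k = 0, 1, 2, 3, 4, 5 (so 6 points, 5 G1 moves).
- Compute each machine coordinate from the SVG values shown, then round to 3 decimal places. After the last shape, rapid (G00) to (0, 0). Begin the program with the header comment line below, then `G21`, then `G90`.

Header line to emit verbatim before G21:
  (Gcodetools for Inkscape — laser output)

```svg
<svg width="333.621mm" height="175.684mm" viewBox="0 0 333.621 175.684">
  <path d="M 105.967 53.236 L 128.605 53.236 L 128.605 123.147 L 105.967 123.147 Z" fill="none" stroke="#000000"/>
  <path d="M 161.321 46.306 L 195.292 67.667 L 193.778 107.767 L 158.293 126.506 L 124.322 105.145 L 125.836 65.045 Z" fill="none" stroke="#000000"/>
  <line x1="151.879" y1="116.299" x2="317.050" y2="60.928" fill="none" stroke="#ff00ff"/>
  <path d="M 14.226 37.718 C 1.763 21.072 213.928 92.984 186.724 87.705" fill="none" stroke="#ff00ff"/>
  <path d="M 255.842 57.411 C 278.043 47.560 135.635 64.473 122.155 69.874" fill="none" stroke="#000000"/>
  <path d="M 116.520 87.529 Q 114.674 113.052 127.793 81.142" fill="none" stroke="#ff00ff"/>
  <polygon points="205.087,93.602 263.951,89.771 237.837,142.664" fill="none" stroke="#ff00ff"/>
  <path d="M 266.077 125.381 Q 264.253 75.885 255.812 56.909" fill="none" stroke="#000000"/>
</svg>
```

1 u = 1 mm; y_m = 175.684 − y.

[1] `<path>` rectangle, #000000→score S561 F2008: (105.967,122.448) → (128.605,122.448) → (128.605,52.537) → (105.967,52.537) → (105.967,122.448) (closed)

[2] `<path>` regular polygon, #000000→score S561 F2008: (161.321,129.378) → (195.292,108.017) → (193.778,67.917) → (158.293,49.178) → (124.322,70.539) → (125.836,110.639) → (161.321,129.378) (closed)

[3] `<line>` line segment, #ff00ff→cut S867 F1093: (151.879,59.385) → (317.050,114.756)

[4] `<path>` cubic bezier, #ff00ff→cut S867 F1093: (14.226,137.966) → (29.992,138.653) → (77.396,126.041) → (134.167,108.088) → (178.034,92.749) → (186.724,87.979)

[5] `<path>` cubic bezier, #000000→score S561 F2008: (255.842,118.273) → (251.758,121.278) → (222.257,119.697) → (181.430,115.367) → (143.366,110.126) → (122.155,105.810)

[6] `<path>` quadratic bezier, #ff00ff→cut S867 F1093: (116.520,88.155) → (116.380,80.243) → (117.438,76.926) → (119.692,78.203) → (123.144,84.075) → (127.793,94.542)

[7] `<polygon>` regular polygon, #ff00ff→cut S867 F1093: (205.087,82.082) → (263.951,85.913) → (237.837,33.020) → (205.087,82.082) (closed)

[8] `<path>` quadratic bezier, #000000→score S561 F2008: (266.077,50.303) → (265.083,68.881) → (263.559,85.017) → (261.506,98.711) → (258.924,109.964) → (255.812,118.775)

(Gcodetools for Inkscape — laser output)
G21
G90
G00 X105.967 Y122.448
M3 S561
G01 X128.605 Y122.448 F2008
G01 X128.605 Y52.537
G01 X105.967 Y52.537
G01 X105.967 Y122.448
M5
G00 X161.321 Y129.378
M3 S561
G01 X195.292 Y108.017 F2008
G01 X193.778 Y67.917
G01 X158.293 Y49.178
G01 X124.322 Y70.539
G01 X125.836 Y110.639
G01 X161.321 Y129.378
M5
G00 X151.879 Y59.385
M3 S867
G01 X317.050 Y114.756 F1093
M5
G00 X14.226 Y137.966
M3 S867
G01 X29.992 Y138.653 F1093
G01 X77.396 Y126.041
G01 X134.167 Y108.088
G01 X178.034 Y92.749
G01 X186.724 Y87.979
M5
G00 X255.842 Y118.273
M3 S561
G01 X251.758 Y121.278 F2008
G01 X222.257 Y119.697
G01 X181.430 Y115.367
G01 X143.366 Y110.126
G01 X122.155 Y105.810
M5
G00 X116.520 Y88.155
M3 S867
G01 X116.380 Y80.243 F1093
G01 X117.438 Y76.926
G01 X119.692 Y78.203
G01 X123.144 Y84.075
G01 X127.793 Y94.542
M5
G00 X205.087 Y82.082
M3 S867
G01 X263.951 Y85.913 F1093
G01 X237.837 Y33.020
G01 X205.087 Y82.082
M5
G00 X266.077 Y50.303
M3 S561
G01 X265.083 Y68.881 F2008
G01 X263.559 Y85.017
G01 X261.506 Y98.711
G01 X258.924 Y109.964
G01 X255.812 Y118.775
M5
G00 X0.000 Y0.000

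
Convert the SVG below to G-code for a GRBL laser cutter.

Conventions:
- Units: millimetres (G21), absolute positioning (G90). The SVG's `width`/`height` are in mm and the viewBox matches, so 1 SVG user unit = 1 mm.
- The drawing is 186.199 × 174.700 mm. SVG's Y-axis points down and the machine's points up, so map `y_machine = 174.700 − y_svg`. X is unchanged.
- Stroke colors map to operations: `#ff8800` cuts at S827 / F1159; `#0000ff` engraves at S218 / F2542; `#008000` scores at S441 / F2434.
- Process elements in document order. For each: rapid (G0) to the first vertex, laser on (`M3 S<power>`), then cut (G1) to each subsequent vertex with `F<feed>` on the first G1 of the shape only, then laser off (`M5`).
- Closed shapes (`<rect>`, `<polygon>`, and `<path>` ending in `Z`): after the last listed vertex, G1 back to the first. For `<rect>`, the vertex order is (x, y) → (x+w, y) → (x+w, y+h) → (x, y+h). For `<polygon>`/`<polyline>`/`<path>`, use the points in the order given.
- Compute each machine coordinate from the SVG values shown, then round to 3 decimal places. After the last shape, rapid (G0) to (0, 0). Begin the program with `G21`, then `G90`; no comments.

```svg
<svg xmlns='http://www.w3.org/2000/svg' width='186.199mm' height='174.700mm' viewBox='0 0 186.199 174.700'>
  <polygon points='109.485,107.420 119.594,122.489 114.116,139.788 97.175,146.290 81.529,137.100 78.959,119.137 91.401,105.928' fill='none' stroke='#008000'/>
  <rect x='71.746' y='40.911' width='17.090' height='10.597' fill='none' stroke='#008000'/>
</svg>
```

G21
G90
G0 X109.485 Y67.280
M3 S441
G1 X119.594 Y52.211 F2434
G1 X114.116 Y34.912
G1 X97.175 Y28.410
G1 X81.529 Y37.600
G1 X78.959 Y55.563
G1 X91.401 Y68.772
G1 X109.485 Y67.280
M5
G0 X71.746 Y133.789
M3 S441
G1 X88.836 Y133.789 F2434
G1 X88.836 Y123.192
G1 X71.746 Y123.192
G1 X71.746 Y133.789
M5
G0 X0.000 Y0.000

1 u = 1 mm; y_m = 174.700 − y.

[1] `<polygon>` regular polygon, #008000→score S441 F2434: (109.485,67.280) → (119.594,52.211) → (114.116,34.912) → (97.175,28.410) → (81.529,37.600) → (78.959,55.563) → (91.401,68.772) → (109.485,67.280) (closed)

[2] `<rect>` rectangle, #008000→score S441 F2434: (71.746,133.789) → (88.836,133.789) → (88.836,123.192) → (71.746,123.192) → (71.746,133.789) (closed)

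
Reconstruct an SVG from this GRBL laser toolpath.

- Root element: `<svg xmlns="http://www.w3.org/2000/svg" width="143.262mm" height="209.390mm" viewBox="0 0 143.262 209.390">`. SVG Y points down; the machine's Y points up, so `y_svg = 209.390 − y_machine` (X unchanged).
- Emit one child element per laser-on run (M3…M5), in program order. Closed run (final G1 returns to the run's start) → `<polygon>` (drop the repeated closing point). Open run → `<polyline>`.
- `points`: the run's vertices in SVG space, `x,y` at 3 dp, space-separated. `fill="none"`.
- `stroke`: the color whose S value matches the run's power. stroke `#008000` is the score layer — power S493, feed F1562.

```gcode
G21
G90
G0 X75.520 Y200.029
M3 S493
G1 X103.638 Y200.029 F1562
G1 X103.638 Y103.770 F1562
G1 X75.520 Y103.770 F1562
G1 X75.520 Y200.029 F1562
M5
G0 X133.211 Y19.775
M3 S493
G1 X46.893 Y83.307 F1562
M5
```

<svg xmlns="http://www.w3.org/2000/svg" width="143.262mm" height="209.390mm" viewBox="0 0 143.262 209.390">
  <polygon points="75.520,9.361 103.638,9.361 103.638,105.620 75.520,105.620" fill="none" stroke="#008000"/>
  <polyline points="133.211,189.615 46.893,126.083" fill="none" stroke="#008000"/>
</svg>

y_svg = 209.390 − y_m. Every run uses S493, so all elements get stroke `#008000` (score).

[1] closed run; points: 75.520,9.361 103.638,9.361 103.638,105.620 75.520,105.620

[2] open run; points: 133.211,189.615 46.893,126.083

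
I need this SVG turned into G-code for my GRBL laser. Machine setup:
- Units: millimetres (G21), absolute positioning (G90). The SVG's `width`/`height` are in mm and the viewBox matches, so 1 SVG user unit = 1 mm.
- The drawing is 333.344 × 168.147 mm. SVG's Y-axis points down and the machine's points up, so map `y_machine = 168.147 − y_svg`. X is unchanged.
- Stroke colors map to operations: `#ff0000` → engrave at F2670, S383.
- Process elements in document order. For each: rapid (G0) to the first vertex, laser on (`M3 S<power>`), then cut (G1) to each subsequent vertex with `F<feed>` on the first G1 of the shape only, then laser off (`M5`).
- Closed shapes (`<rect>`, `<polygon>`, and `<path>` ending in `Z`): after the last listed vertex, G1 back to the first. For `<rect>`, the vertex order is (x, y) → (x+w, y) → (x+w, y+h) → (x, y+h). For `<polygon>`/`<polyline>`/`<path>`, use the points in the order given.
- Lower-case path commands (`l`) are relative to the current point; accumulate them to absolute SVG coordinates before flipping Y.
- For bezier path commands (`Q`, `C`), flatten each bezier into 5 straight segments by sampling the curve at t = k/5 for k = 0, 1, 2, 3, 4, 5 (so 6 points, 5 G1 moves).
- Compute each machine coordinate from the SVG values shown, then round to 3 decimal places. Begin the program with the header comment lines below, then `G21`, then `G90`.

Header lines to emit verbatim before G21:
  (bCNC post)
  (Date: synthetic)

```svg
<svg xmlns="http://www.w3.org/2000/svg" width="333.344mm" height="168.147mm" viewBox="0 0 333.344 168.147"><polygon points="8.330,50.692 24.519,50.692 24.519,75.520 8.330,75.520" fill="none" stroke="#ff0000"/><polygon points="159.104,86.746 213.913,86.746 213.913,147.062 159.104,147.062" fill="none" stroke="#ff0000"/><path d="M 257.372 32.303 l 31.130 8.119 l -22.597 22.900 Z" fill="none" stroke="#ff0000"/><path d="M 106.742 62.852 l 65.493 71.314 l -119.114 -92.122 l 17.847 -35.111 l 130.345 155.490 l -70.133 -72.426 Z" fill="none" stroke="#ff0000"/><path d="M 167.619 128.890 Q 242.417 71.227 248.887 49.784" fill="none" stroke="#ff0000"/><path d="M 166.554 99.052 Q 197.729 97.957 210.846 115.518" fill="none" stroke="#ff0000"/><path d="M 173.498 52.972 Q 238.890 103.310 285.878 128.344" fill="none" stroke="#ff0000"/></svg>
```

viewBox `0 0 333.344 168.147` with mm width/height → 1 unit = 1 mm. Flip: y_m = 168.147 − y_svg.

**Shape 1** — `<polygon>` rectangle, stroke `#ff0000` → engrave (S383, F2670). Machine vertices: (8.330,117.455) → (24.519,117.455) → (24.519,92.627) → (8.330,92.627) → (8.330,117.455). Closed: final G1 returns to the first vertex.

**Shape 2** — `<polygon>` rectangle, stroke `#ff0000` → engrave (S383, F2670). Machine vertices: (159.104,81.401) → (213.913,81.401) → (213.913,21.085) → (159.104,21.085) → (159.104,81.401). Closed: final G1 returns to the first vertex.

**Shape 3** — `<path>` regular polygon, stroke `#ff0000` → engrave (S383, F2670). Machine vertices: (257.372,135.844) → (288.502,127.725) → (265.905,104.825) → (257.372,135.844). Closed: final G1 returns to the first vertex.

**Shape 4** — `<path>` closed polygon, stroke `#ff0000` → engrave (S383, F2670). Machine vertices: (106.742,105.295) → (172.235,33.981) → (53.121,126.103) → (70.968,161.214) → (201.313,5.724) → (131.180,78.150) → (106.742,105.295). Closed: final G1 returns to the first vertex.

**Shape 5** — `<path>` quadratic bezier, stroke `#ff0000` → engrave (S383, F2670). Control points (SVG): P0=(167.619,128.890), P1=(242.417,71.227), P2=(248.887,49.784); sampled at t=k/5. Machine vertices: (167.619,39.257) → (194.805,60.873) → (216.525,79.592) → (232.779,95.413) → (243.566,108.337) → (248.887,118.363). Open path.

**Shape 6** — `<path>` quadratic bezier, stroke `#ff0000` → engrave (S383, F2670). Control points (SVG): P0=(166.554,99.052), P1=(197.729,97.957), P2=(210.846,115.518); sampled at t=k/5. Machine vertices: (166.554,69.095) → (178.302,68.787) → (188.605,66.986) → (197.463,63.693) → (204.877,58.907) → (210.846,52.629). Open path.

**Shape 7** — `<path>` quadratic bezier, stroke `#ff0000` → engrave (S383, F2670). Control points (SVG): P0=(173.498,52.972), P1=(238.890,103.310), P2=(285.878,128.344); sampled at t=k/5. Machine vertices: (173.498,115.175) → (198.919,96.052) → (222.867,78.953) → (245.343,63.879) → (266.347,50.829) → (285.878,39.803). Open path.

(bCNC post)
(Date: synthetic)
G21
G90
G0 X8.330 Y117.455
M3 S383
G1 X24.519 Y117.455 F2670
G1 X24.519 Y92.627
G1 X8.330 Y92.627
G1 X8.330 Y117.455
M5
G0 X159.104 Y81.401
M3 S383
G1 X213.913 Y81.401 F2670
G1 X213.913 Y21.085
G1 X159.104 Y21.085
G1 X159.104 Y81.401
M5
G0 X257.372 Y135.844
M3 S383
G1 X288.502 Y127.725 F2670
G1 X265.905 Y104.825
G1 X257.372 Y135.844
M5
G0 X106.742 Y105.295
M3 S383
G1 X172.235 Y33.981 F2670
G1 X53.121 Y126.103
G1 X70.968 Y161.214
G1 X201.313 Y5.724
G1 X131.180 Y78.150
G1 X106.742 Y105.295
M5
G0 X167.619 Y39.257
M3 S383
G1 X194.805 Y60.873 F2670
G1 X216.525 Y79.592
G1 X232.779 Y95.413
G1 X243.566 Y108.337
G1 X248.887 Y118.363
M5
G0 X166.554 Y69.095
M3 S383
G1 X178.302 Y68.787 F2670
G1 X188.605 Y66.986
G1 X197.463 Y63.693
G1 X204.877 Y58.907
G1 X210.846 Y52.629
M5
G0 X173.498 Y115.175
M3 S383
G1 X198.919 Y96.052 F2670
G1 X222.867 Y78.953
G1 X245.343 Y63.879
G1 X266.347 Y50.829
G1 X285.878 Y39.803
M5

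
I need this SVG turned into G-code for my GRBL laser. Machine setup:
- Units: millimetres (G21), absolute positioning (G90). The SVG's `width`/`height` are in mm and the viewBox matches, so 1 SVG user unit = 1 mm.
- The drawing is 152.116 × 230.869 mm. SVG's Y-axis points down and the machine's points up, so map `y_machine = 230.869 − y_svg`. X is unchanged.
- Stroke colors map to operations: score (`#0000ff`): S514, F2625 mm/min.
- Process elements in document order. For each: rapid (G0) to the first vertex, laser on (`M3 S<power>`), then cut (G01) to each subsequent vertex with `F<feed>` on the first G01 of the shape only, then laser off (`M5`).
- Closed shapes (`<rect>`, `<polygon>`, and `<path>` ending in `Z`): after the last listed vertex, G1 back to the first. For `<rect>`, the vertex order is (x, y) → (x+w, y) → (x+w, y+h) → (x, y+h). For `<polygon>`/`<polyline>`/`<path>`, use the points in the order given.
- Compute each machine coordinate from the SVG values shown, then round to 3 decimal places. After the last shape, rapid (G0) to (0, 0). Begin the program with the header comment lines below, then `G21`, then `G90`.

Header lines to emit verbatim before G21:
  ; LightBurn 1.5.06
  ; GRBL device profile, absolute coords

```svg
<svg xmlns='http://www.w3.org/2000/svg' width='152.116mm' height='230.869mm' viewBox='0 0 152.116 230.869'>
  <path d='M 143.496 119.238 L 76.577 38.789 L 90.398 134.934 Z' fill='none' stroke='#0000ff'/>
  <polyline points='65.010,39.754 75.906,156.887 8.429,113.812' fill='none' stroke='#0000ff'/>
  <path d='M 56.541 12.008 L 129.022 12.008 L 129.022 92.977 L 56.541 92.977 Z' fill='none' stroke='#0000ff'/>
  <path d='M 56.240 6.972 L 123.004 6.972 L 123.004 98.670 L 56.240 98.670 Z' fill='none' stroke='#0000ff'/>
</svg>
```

1 u = 1 mm; y_m = 230.869 − y.

[1] `<path>` closed polygon, #0000ff→score S514 F2625: (143.496,111.631) → (76.577,192.080) → (90.398,95.935) → (143.496,111.631) (closed)

[2] `<polyline>` open polyline, #0000ff→score S514 F2625: (65.010,191.115) → (75.906,73.982) → (8.429,117.057)

[3] `<path>` rectangle, #0000ff→score S514 F2625: (56.541,218.861) → (129.022,218.861) → (129.022,137.892) → (56.541,137.892) → (56.541,218.861) (closed)

[4] `<path>` rectangle, #0000ff→score S514 F2625: (56.240,223.897) → (123.004,223.897) → (123.004,132.199) → (56.240,132.199) → (56.240,223.897) (closed)

; LightBurn 1.5.06
; GRBL device profile, absolute coords
G21
G90
G0 X143.496 Y111.631
M3 S514
G01 X76.577 Y192.080 F2625
G01 X90.398 Y95.935
G01 X143.496 Y111.631
M5
G0 X65.010 Y191.115
M3 S514
G01 X75.906 Y73.982 F2625
G01 X8.429 Y117.057
M5
G0 X56.541 Y218.861
M3 S514
G01 X129.022 Y218.861 F2625
G01 X129.022 Y137.892
G01 X56.541 Y137.892
G01 X56.541 Y218.861
M5
G0 X56.240 Y223.897
M3 S514
G01 X123.004 Y223.897 F2625
G01 X123.004 Y132.199
G01 X56.240 Y132.199
G01 X56.240 Y223.897
M5
G0 X0.000 Y0.000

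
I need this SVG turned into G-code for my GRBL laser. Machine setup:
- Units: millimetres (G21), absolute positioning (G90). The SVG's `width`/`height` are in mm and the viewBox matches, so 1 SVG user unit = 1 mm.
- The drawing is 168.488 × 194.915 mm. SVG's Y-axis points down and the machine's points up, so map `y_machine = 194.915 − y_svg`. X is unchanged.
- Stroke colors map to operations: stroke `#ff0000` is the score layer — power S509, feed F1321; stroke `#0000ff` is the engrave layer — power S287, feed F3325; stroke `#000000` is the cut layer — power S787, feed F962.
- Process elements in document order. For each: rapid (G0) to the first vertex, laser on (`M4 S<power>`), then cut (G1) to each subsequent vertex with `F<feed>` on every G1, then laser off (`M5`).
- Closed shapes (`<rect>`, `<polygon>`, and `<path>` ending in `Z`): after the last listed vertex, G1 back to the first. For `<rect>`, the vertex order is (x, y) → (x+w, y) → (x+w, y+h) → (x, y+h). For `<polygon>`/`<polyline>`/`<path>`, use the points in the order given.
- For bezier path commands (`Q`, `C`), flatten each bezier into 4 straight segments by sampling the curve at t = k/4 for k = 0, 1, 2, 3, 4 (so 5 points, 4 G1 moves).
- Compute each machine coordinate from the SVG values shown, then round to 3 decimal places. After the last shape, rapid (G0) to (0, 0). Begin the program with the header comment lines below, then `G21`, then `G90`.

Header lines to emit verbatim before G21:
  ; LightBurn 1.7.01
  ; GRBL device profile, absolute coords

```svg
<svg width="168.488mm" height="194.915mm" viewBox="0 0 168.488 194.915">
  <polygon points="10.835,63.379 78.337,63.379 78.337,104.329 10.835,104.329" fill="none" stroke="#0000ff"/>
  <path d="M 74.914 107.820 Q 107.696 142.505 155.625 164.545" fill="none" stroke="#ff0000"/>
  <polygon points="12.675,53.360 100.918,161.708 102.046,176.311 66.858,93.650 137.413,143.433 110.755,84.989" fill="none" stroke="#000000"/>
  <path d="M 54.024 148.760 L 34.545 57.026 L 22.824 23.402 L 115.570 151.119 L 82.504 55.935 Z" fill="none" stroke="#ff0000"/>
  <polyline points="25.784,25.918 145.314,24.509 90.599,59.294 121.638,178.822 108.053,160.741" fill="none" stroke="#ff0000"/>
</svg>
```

; LightBurn 1.7.01
; GRBL device profile, absolute coords
G21
G90
G0 X10.835 Y131.536
M4 S287
G1 X78.337 Y131.536 F3325
G1 X78.337 Y90.586 F3325
G1 X10.835 Y90.586 F3325
G1 X10.835 Y131.536 F3325
M5
G0 X74.914 Y87.095
M4 S509
G1 X92.252 Y70.543 F1321
G1 X111.483 Y55.571 F1321
G1 X132.607 Y42.180 F1321
G1 X155.625 Y30.370 F1321
M5
G0 X12.675 Y141.555
M4 S787
G1 X100.918 Y33.207 F962
G1 X102.046 Y18.604 F962
G1 X66.858 Y101.265 F962
G1 X137.413 Y51.482 F962
G1 X110.755 Y109.926 F962
G1 X12.675 Y141.555 F962
M5
G0 X54.024 Y46.155
M4 S509
G1 X34.545 Y137.889 F1321
G1 X22.824 Y171.513 F1321
G1 X115.570 Y43.796 F1321
G1 X82.504 Y138.980 F1321
G1 X54.024 Y46.155 F1321
M5
G0 X25.784 Y168.997
M4 S509
G1 X145.314 Y170.406 F1321
G1 X90.599 Y135.621 F1321
G1 X121.638 Y16.093 F1321
G1 X108.053 Y34.174 F1321
M5
G0 X0.000 Y0.000

1 u = 1 mm; y_m = 194.915 − y.

[1] `<polygon>` rectangle, #0000ff→engrave S287 F3325: (10.835,131.536) → (78.337,131.536) → (78.337,90.586) → (10.835,90.586) → (10.835,131.536) (closed)

[2] `<path>` quadratic bezier, #ff0000→score S509 F1321: (74.914,87.095) → (92.252,70.543) → (111.483,55.571) → (132.607,42.180) → (155.625,30.370)

[3] `<polygon>` closed polygon, #000000→cut S787 F962: (12.675,141.555) → (100.918,33.207) → (102.046,18.604) → (66.858,101.265) → (137.413,51.482) → (110.755,109.926) → (12.675,141.555) (closed)

[4] `<path>` closed polygon, #ff0000→score S509 F1321: (54.024,46.155) → (34.545,137.889) → (22.824,171.513) → (115.570,43.796) → (82.504,138.980) → (54.024,46.155) (closed)

[5] `<polyline>` open polyline, #ff0000→score S509 F1321: (25.784,168.997) → (145.314,170.406) → (90.599,135.621) → (121.638,16.093) → (108.053,34.174)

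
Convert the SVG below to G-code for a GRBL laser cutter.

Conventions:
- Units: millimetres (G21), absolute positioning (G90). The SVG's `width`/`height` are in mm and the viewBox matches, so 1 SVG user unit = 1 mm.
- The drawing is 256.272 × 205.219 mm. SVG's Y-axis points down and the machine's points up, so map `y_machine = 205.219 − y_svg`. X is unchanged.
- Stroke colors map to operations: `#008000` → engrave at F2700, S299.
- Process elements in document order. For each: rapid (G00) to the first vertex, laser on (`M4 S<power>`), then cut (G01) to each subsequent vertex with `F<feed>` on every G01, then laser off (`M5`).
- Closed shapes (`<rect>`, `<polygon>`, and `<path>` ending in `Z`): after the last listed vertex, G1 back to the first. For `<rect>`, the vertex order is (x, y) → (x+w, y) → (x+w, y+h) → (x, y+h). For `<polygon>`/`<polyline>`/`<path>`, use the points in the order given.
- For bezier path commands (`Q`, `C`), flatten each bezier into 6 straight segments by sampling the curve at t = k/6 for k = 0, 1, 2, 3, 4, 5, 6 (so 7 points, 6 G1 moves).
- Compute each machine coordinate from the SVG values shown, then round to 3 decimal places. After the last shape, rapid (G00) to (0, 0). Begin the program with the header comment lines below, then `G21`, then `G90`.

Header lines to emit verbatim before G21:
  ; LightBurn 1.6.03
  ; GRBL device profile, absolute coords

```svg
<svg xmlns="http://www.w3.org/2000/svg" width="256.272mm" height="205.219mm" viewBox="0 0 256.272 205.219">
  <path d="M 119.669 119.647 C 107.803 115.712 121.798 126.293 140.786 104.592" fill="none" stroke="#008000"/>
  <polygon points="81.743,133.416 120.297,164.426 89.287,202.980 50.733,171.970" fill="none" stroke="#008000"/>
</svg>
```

viewBox `0 0 256.272 205.219` with mm width/height → 1 unit = 1 mm. Flip: y_m = 205.219 − y_svg.

**Shape 1** — `<path>` cubic bezier, stroke `#008000` → engrave (S299, F2700). Control points (SVG): P0=(119.669,119.647), P1=(107.803,115.712), P2=(121.798,126.293), P3=(140.786,104.592); sampled at t=k/6. Machine vertices: (119.669,85.572) → (115.794,86.546) → (115.650,86.402) → (118.657,86.437) → (124.235,87.953) → (131.805,92.250) → (140.786,100.627). Open path.

**Shape 2** — `<polygon>` regular polygon, stroke `#008000` → engrave (S299, F2700). Machine vertices: (81.743,71.803) → (120.297,40.793) → (89.287,2.239) → (50.733,33.249) → (81.743,71.803). Closed: final G1 returns to the first vertex.

; LightBurn 1.6.03
; GRBL device profile, absolute coords
G21
G90
G00 X119.669 Y85.572
M4 S299
G01 X115.794 Y86.546 F2700
G01 X115.650 Y86.402 F2700
G01 X118.657 Y86.437 F2700
G01 X124.235 Y87.953 F2700
G01 X131.805 Y92.250 F2700
G01 X140.786 Y100.627 F2700
M5
G00 X81.743 Y71.803
M4 S299
G01 X120.297 Y40.793 F2700
G01 X89.287 Y2.239 F2700
G01 X50.733 Y33.249 F2700
G01 X81.743 Y71.803 F2700
M5
G00 X0.000 Y0.000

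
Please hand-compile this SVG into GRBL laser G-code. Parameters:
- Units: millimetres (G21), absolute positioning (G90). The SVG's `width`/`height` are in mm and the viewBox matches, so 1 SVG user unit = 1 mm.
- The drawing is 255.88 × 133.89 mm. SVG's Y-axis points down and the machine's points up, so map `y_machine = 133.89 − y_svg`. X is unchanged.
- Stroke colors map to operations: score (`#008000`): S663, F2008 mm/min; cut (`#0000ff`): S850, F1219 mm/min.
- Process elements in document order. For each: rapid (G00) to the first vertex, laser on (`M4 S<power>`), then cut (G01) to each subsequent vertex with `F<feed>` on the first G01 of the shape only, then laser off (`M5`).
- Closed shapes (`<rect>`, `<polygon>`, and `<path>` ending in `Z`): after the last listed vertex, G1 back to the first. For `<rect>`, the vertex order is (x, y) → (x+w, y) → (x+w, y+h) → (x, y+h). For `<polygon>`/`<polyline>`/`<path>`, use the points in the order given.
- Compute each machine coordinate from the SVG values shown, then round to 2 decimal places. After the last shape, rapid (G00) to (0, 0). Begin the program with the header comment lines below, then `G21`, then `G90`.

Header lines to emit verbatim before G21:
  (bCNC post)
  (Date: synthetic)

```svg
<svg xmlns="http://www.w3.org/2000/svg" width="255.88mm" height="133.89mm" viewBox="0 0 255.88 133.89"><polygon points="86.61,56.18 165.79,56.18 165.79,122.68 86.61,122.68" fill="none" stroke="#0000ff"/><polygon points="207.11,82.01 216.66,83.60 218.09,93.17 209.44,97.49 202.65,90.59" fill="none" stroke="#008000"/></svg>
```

Since the viewBox matches the mm dimensions, user units are millimetres directly. The only transform is the Y-flip y_m = 133.89 − y_svg.

Shape 1 is a rectangle drawn with `<polygon>`. Its stroke #0000ff means cut at S850, F1219. After flipping Y the toolpath is (86.61,77.71) → (165.79,77.71) → (165.79,11.21) → (86.61,11.21) → (86.61,77.71), returning to the start.

Shape 2 is a regular polygon drawn with `<polygon>`. Its stroke #008000 means score at S663, F2008. After flipping Y the toolpath is (207.11,51.88) → (216.66,50.29) → (218.09,40.72) → (209.44,36.40) → (202.65,43.30) → (207.11,51.88), returning to the start.

(bCNC post)
(Date: synthetic)
G21
G90
G00 X86.61 Y77.71
M4 S850
G01 X165.79 Y77.71 F1219
G01 X165.79 Y11.21
G01 X86.61 Y11.21
G01 X86.61 Y77.71
M5
G00 X207.11 Y51.88
M4 S663
G01 X216.66 Y50.29 F2008
G01 X218.09 Y40.72
G01 X209.44 Y36.40
G01 X202.65 Y43.30
G01 X207.11 Y51.88
M5
G00 X0.00 Y0.00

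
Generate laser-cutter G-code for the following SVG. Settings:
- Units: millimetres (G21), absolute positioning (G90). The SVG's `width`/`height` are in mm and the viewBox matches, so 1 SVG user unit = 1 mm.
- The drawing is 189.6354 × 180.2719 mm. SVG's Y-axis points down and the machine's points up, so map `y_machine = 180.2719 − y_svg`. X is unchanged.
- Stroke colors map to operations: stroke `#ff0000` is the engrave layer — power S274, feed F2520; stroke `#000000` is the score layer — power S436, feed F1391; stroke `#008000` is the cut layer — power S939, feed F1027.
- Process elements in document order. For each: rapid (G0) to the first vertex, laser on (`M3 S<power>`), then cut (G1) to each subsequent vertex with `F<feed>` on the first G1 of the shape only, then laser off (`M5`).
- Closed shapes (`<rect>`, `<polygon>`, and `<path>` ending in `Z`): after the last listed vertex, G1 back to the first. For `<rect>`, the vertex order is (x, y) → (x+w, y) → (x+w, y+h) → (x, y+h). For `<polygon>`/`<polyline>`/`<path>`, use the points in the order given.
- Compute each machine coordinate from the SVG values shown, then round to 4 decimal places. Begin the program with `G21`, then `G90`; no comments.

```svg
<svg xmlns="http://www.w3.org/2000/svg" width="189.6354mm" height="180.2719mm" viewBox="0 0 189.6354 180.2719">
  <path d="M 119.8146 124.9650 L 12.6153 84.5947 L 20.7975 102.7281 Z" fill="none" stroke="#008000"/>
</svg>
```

Since the viewBox matches the mm dimensions, user units are millimetres directly. The only transform is the Y-flip y_m = 180.2719 − y_svg.

Shape 1 is a closed polygon drawn with `<path>`. Its stroke #008000 means cut at S939, F1027. After flipping Y the toolpath is (119.8146,55.3069) → (12.6153,95.6772) → (20.7975,77.5438) → (119.8146,55.3069), returning to the start.

G21
G90
G0 X119.8146 Y55.3069
M3 S939
G1 X12.6153 Y95.6772 F1027
G1 X20.7975 Y77.5438
G1 X119.8146 Y55.3069
M5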